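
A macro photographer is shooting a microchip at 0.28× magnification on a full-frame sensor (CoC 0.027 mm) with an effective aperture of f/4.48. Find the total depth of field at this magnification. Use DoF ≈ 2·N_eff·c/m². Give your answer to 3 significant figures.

3.09 mm

At magnification m, DoF ≈ 2·N_eff·c/m² = 2 × 4.48 × 0.027 / 0.28² = 0.2419 / 0.0784 ≈ 3.09 mm.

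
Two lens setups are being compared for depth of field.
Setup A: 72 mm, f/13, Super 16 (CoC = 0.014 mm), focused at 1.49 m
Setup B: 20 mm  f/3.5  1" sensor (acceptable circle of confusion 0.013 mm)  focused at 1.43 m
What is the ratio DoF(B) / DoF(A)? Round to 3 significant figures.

3.17

Setup A: H = 72²/(13×0.014) + 72 ≈ 28555.5 mm; DoF = Df − Dn = 1568.06 − 1419.34 ≈ 148.72 mm.
Setup B: H = 20²/(3.5×0.013) + 20 ≈ 8811.2 mm; DoF = Df − Dn = 1703.17 − 1232.35 ≈ 470.82 mm.
Ratio = 470.82 / 148.72 ≈ 3.17.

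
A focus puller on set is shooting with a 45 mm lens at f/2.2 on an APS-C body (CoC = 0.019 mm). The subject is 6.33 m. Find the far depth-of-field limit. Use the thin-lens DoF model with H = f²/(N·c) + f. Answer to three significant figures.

Hyperfocal distance H = f²/(N·c) + f = 45²/(2.2 × 0.019) + 45 = 2025/0.0418 + 45 ≈ 48490.0 mm ≈ 48.49 m.
Far limit Df = s·(H − f)/(H − s) = 6330 × (48490.0 − 45) / (48490.0 − 6330) = 6330 × 48445.0 / 42160.0 ≈ 7273.6 mm ≈ 7.27 m.

7.27 m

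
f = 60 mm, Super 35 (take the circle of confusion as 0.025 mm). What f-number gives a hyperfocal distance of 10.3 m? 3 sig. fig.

Rearrange H = f²/(N·c) + f for N: N = f² / ((H − f)·c).
N = 60² / ((10300 − 60) × 0.025) = 3600 / 256.0 ≈ 14.1.

f/14.1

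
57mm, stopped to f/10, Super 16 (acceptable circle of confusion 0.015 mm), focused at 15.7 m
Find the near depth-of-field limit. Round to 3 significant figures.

9.12 m

Hyperfocal distance H = f²/(N·c) + f = 57²/(10 × 0.015) + 57 = 3249/0.15 + 57 ≈ 21717.0 mm ≈ 21.72 m.
Near limit Dn = s·(H − f)/(H + s − 2f) = 15700 × (21717.0 − 57) / (21717.0 + 15700 − 2 × 57) = 15700 × 21660.0 / 37303.0 ≈ 9116.2 mm ≈ 9.12 m.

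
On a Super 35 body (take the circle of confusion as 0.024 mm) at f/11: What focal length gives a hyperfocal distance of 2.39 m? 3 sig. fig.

From H = f²/(N·c) + f, with f ≪ H: f ≈ √(H·N·c) = √(2390 × 11 × 0.024) = √630.96 ≈ 25.12 mm.
Exact: f² + N·c·f − N·c·H = 0 ⇒ f = (−N·c + √((N·c)² + 4·N·c·H))/2 = (−0.264 + √2523.9)/2 ≈ 24.987 mm ≈ 25.0 mm.

25.0 mm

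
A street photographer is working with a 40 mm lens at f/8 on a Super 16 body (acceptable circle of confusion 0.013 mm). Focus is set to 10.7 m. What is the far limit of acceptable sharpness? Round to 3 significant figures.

Hyperfocal distance H = f²/(N·c) + f = 40²/(8 × 0.013) + 40 = 1600/0.104 + 40 ≈ 15424.6 mm ≈ 15.42 m.
Far limit Df = s·(H − f)/(H − s) = 10700 × (15424.6 − 40) / (15424.6 − 10700) = 10700 × 15384.6 / 4724.6 ≈ 34842 mm ≈ 34.8 m.

34.8 m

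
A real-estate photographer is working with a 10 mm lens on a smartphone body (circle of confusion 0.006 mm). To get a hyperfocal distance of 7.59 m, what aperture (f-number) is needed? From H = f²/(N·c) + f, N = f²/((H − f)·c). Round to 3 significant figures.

f/2.20

Rearrange H = f²/(N·c) + f for N: N = f² / ((H − f)·c).
N = 10² / ((7590 − 10) × 0.006) = 100 / 45.48 ≈ 2.20.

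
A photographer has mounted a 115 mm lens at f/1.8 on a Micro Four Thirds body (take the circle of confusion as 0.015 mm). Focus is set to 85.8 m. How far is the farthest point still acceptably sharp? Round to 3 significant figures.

104 m

Hyperfocal distance H = f²/(N·c) + f = 115²/(1.8 × 0.015) + 115 = 13225/0.027 + 115 ≈ 489929.8 mm ≈ 489.9 m.
Far limit Df = s·(H − f)/(H − s) = 85800 × (489929.8 − 115) / (489929.8 − 85800) = 85800 × 489814.8 / 404129.8 ≈ 103992 mm ≈ 104 m.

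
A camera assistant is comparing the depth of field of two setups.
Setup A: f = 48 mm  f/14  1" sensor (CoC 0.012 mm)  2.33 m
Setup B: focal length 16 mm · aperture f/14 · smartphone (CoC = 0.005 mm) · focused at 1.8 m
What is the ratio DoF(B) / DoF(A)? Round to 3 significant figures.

Setup A: H = 48²/(14×0.012) + 48 ≈ 13762.3 mm; DoF = Df − Dn = 2795.09 − 1997.61 ≈ 797.48 mm.
Setup B: H = 16²/(14×0.005) + 16 ≈ 3673.1 mm; DoF = Df − Dn = 3514.3 − 1209.8 ≈ 2304.5 mm.
Ratio = 2304.5 / 797.48 ≈ 2.89.

2.89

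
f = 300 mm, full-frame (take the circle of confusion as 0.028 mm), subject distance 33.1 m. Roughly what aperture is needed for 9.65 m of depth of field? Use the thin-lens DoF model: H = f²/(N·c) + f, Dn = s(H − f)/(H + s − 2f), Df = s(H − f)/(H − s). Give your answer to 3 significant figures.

Write h = H − f = f²/(N·c). The thin-lens limits are Dn = s·h/(h + (s−f)) and Df = s·h/(h − (s−f)), so DoF = Df − Dn = 2·s·(s−f)·h / (h² − (s−f)²).
That is a quadratic in h: DoF·h² − 2·s·(s−f)·h − DoF·(s−f)² = 0 ⇒ h = (s−f)·(s + √(s² + DoF²)) / DoF = 32800 × (33100 + √(33100² + 9650²)) / 9650 = 32800 × (33100 + 34478.0) / 9650 ≈ 229695 mm.
Then N = f²/(c·h) = 300² / (0.028 × 229695) = 90000 / 6431.5 ≈ 14.

f/14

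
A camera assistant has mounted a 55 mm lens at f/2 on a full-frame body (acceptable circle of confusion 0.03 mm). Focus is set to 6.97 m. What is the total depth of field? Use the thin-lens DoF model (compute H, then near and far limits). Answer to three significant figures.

1.95 m

Hyperfocal distance H = f²/(N·c) + f = 55²/(2 × 0.03) + 55 = 3025/0.06 + 55 ≈ 50471.7 mm ≈ 50.47 m.
Near limit Dn = s·(H − f)/(H + s − 2f) = 6970 × (50471.7 − 55) / (50471.7 + 6970 − 2 × 55) = 6970 × 50416.7 / 57331.7 ≈ 6129.3 mm.
Far limit Df = s·(H − f)/(H − s) = 6970 × (50471.7 − 55) / (50471.7 − 6970) = 6970 × 50416.7 / 43501.7 ≈ 8077.9 mm.
Depth of field = Df − Dn = 8077.9 − 6129.3 ≈ 1948.6 mm ≈ 1.95 m.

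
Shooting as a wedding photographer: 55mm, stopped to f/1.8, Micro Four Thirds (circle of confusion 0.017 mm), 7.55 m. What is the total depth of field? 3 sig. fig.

1.15 m

Hyperfocal distance H = f²/(N·c) + f = 55²/(1.8 × 0.017) + 55 = 3025/0.0306 + 55 ≈ 98911.2 mm ≈ 98.91 m.
Near limit Dn = s·(H − f)/(H + s − 2f) = 7550 × (98911.2 − 55) / (98911.2 + 7550 − 2 × 55) = 7550 × 98856.2 / 106351.2 ≈ 7017.9 mm.
Far limit Df = s·(H − f)/(H − s) = 7550 × (98911.2 − 55) / (98911.2 − 7550) = 7550 × 98856.2 / 91361.2 ≈ 8169.4 mm.
Depth of field = Df − Dn = 8169.4 − 7017.9 ≈ 1151.5 mm ≈ 1.15 m.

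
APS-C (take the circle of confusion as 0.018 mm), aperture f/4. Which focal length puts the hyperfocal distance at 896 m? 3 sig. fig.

254 mm

From H = f²/(N·c) + f, with f ≪ H: f ≈ √(H·N·c) = √(896000 × 4 × 0.018) = √64512 ≈ 254.0 mm.
The +f correction barely moves this — solving exactly, f² + N·c·f − N·c·H = 0 ⇒ f = (−N·c + √((N·c)² + 4·N·c·H))/2 = (−0.072 + √258048)/2 ≈ 253.96 mm, so f ≈ 254 mm.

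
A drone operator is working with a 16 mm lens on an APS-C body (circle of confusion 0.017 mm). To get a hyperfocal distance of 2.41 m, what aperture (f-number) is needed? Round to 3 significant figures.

Rearrange H = f²/(N·c) + f for N: N = f² / ((H − f)·c).
N = 16² / ((2410 − 16) × 0.017) = 256 / 40.70 ≈ 6.29.

f/6.29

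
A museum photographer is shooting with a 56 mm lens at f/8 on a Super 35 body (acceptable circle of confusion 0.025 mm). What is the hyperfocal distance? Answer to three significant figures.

Hyperfocal distance H = f²/(N·c) + f = 56²/(8 × 0.025) + 56 = 3136/0.2 + 56 ≈ 15736.0 mm ≈ 15.7 m.

15.7 m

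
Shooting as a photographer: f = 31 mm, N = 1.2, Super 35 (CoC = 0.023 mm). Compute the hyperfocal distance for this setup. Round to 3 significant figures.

Hyperfocal distance H = f²/(N·c) + f = 31²/(1.2 × 0.023) + 31 = 961/0.0276 + 31 ≈ 34849.8 mm ≈ 34.8 m.

34.8 m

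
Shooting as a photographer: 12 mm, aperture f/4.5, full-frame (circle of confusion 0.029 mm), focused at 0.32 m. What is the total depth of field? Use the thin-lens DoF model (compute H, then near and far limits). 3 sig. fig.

Hyperfocal distance H = f²/(N·c) + f = 12²/(4.5 × 0.029) + 12 = 144/0.1305 + 12 ≈ 1115.4 mm ≈ 1.115 m.
Near limit Dn = s·(H − f)/(H + s − 2f) = 320 × (1115.4 − 12) / (1115.4 + 320 − 2 × 12) = 320 × 1103.4 / 1411.4 ≈ 250.17 mm.
Far limit Df = s·(H − f)/(H − s) = 320 × (1115.4 − 12) / (1115.4 − 320) = 320 × 1103.4 / 795.4 ≈ 443.90 mm.
Depth of field = Df − Dn = 443.90 − 250.17 ≈ 193.73 mm.

194 mm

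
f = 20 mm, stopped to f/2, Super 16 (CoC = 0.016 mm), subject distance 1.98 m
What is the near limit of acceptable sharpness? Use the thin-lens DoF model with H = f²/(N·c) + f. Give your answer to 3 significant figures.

1.71 m

Hyperfocal distance H = f²/(N·c) + f = 20²/(2 × 0.016) + 20 = 400/0.032 + 20 ≈ 12520.0 mm ≈ 12.52 m.
Near limit Dn = s·(H − f)/(H + s − 2f) = 1980 × (12520.0 − 20) / (12520.0 + 1980 − 2 × 20) = 1980 × 12500.0 / 14460.0 ≈ 1711.6 mm ≈ 1.71 m.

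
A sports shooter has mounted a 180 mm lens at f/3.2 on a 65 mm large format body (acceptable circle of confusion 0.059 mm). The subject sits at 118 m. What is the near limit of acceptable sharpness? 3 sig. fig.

70.0 m

Hyperfocal distance H = f²/(N·c) + f = 180²/(3.2 × 0.059) + 180 = 32400/0.1888 + 180 ≈ 171790.2 mm ≈ 171.8 m.
Near limit Dn = s·(H − f)/(H + s − 2f) = 118000 × (171790.2 − 180) / (171790.2 + 118000 − 2 × 180) = 118000 × 171610.2 / 289430.2 ≈ 69965 mm ≈ 70.0 m.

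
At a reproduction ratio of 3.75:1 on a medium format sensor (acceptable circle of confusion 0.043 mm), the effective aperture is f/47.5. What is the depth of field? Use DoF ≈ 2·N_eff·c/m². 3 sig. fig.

0.290 mm

At magnification m, DoF ≈ 2·N_eff·c/m² = 2 × 47.5 × 0.043 / 3.75² = 4.085 / 14.06 ≈ 0.29 mm.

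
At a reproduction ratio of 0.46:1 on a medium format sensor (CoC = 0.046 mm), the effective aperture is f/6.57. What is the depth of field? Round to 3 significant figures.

At magnification m, DoF ≈ 2·N_eff·c/m² = 2 × 6.57 × 0.046 / 0.46² = 0.6044 / 0.2116 ≈ 2.86 mm.

2.86 mm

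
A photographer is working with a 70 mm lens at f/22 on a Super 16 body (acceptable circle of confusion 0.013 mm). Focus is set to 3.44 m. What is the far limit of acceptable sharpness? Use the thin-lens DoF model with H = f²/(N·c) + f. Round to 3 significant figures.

4.28 m

Hyperfocal distance H = f²/(N·c) + f = 70²/(22 × 0.013) + 70 = 4900/0.286 + 70 ≈ 17202.9 mm ≈ 17.20 m.
Far limit Df = s·(H − f)/(H − s) = 3440 × (17202.9 − 70) / (17202.9 − 3440) = 3440 × 17132.9 / 13762.9 ≈ 4282.3 mm ≈ 4.28 m.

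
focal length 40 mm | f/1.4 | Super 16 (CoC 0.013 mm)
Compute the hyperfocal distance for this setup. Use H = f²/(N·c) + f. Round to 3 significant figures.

88.0 m

Hyperfocal distance H = f²/(N·c) + f = 40²/(1.4 × 0.013) + 40 = 1600/0.0182 + 40 ≈ 87952.1 mm ≈ 88.0 m.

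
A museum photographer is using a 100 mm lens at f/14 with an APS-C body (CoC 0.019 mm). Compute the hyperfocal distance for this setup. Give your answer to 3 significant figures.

Hyperfocal distance H = f²/(N·c) + f = 100²/(14 × 0.019) + 100 = 10000/0.266 + 100 ≈ 37694.0 mm ≈ 37.7 m.

37.7 m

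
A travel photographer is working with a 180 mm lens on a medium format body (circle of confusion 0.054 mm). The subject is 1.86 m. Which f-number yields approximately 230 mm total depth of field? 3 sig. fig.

Write h = H − f = f²/(N·c). The thin-lens limits are Dn = s·h/(h + (s−f)) and Df = s·h/(h − (s−f)), so DoF = Df − Dn = 2·s·(s−f)·h / (h² − (s−f)²).
That is a quadratic in h: DoF·h² − 2·s·(s−f)·h − DoF·(s−f)² = 0 ⇒ h = (s−f)·(s + √(s² + DoF²)) / DoF = 1680 × (1860 + √(1860² + 230²)) / 230 = 1680 × (1860 + 1874.17) / 230 ≈ 27276 mm.
Then N = f²/(c·h) = 180² / (0.054 × 27276) = 32400 / 1472.9 ≈ 22.

f/22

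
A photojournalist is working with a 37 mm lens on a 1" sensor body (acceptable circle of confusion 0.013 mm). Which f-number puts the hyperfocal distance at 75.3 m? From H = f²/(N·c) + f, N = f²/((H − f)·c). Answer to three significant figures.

Rearrange H = f²/(N·c) + f for N: N = f² / ((H − f)·c).
N = 37² / ((75300 − 37) × 0.013) = 1369 / 978.4 ≈ 1.40.

f/1.40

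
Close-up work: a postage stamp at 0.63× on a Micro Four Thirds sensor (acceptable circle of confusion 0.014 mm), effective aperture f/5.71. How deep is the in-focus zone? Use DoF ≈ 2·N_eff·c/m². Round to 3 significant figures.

0.403 mm

At magnification m, DoF ≈ 2·N_eff·c/m² = 2 × 5.71 × 0.014 / 0.63² = 0.1599 / 0.3969 ≈ 0.403 mm.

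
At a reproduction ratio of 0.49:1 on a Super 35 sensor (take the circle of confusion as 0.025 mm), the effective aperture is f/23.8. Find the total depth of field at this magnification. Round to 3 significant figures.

4.96 mm

At magnification m, DoF ≈ 2·N_eff·c/m² = 2 × 23.8 × 0.025 / 0.49² = 1.19 / 0.2401 ≈ 4.96 mm.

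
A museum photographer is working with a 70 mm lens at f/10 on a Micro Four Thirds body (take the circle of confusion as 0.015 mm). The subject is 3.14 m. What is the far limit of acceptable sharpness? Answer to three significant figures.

Hyperfocal distance H = f²/(N·c) + f = 70²/(10 × 0.015) + 70 = 4900/0.15 + 70 ≈ 32736.7 mm ≈ 32.74 m.
Far limit Df = s·(H − f)/(H − s) = 3140 × (32736.7 − 70) / (32736.7 − 3140) = 3140 × 32666.7 / 29596.7 ≈ 3465.7 mm ≈ 3.47 m.

3.47 m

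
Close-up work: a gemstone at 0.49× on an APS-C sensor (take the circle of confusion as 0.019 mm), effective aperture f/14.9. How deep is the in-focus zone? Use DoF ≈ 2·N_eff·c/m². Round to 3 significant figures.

At magnification m, DoF ≈ 2·N_eff·c/m² = 2 × 14.9 × 0.019 / 0.49² = 0.5662 / 0.2401 ≈ 2.36 mm.

2.36 mm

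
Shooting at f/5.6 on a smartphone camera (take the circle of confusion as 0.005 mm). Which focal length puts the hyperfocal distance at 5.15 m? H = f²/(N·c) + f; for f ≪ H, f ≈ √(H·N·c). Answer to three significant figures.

12.0 mm

From H = f²/(N·c) + f, with f ≪ H: f ≈ √(H·N·c) = √(5150 × 5.6 × 0.005) = √144.20 ≈ 12.01 mm.
The +f correction barely moves this — solving exactly, f² + N·c·f − N·c·H = 0 ⇒ f = (−N·c + √((N·c)² + 4·N·c·H))/2 = (−0.028 + √576.80)/2 ≈ 11.994 mm, so f ≈ 12.0 mm.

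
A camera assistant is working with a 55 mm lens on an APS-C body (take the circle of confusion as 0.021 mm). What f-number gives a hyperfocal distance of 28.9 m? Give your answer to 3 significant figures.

f/4.99

Rearrange H = f²/(N·c) + f for N: N = f² / ((H − f)·c).
N = 55² / ((28900 − 55) × 0.021) = 3025 / 605.7 ≈ 4.99.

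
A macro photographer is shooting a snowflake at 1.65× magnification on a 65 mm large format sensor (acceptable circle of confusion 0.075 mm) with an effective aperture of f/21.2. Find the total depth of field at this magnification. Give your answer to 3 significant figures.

1.17 mm

At magnification m, DoF ≈ 2·N_eff·c/m² = 2 × 21.2 × 0.075 / 1.65² = 3.18 / 2.722 ≈ 1.17 mm.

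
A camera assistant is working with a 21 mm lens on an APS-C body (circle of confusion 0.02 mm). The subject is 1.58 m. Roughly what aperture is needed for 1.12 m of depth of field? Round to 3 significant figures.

f/4.50

Write h = H − f = f²/(N·c). The thin-lens limits are Dn = s·h/(h + (s−f)) and Df = s·h/(h − (s−f)), so DoF = Df − Dn = 2·s·(s−f)·h / (h² − (s−f)²).
That is a quadratic in h: DoF·h² − 2·s·(s−f)·h − DoF·(s−f)² = 0 ⇒ h = (s−f)·(s + √(s² + DoF²)) / DoF = 1559 × (1580 + √(1580² + 1120²)) / 1120 = 1559 × (1580 + 1936.70) / 1120 ≈ 4895.1 mm.
Then N = f²/(c·h) = 21² / (0.02 × 4895.1) = 441 / 97.902 ≈ 4.50.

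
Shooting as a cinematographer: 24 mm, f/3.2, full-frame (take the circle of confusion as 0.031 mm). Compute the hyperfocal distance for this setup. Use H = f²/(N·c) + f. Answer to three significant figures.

5.83 m

Hyperfocal distance H = f²/(N·c) + f = 24²/(3.2 × 0.031) + 24 = 576/0.0992 + 24 ≈ 5830.5 mm ≈ 5.83 m.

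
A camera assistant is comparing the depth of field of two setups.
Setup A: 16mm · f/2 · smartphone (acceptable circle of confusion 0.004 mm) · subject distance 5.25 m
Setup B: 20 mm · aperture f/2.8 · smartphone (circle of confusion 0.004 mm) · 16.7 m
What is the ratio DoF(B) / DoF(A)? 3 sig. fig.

Setup A: H = 16²/(2×0.004) + 16 ≈ 32016.0 mm; DoF = Df − Dn = 6276.6 − 4512.0 ≈ 1764.6 mm.
Setup B: H = 20²/(2.8×0.004) + 20 ≈ 35734.3 mm; DoF = Df − Dn = 31334 − 11383 ≈ 19951 mm.
Ratio = 19951 / 1764.6 ≈ 11.3.

11.3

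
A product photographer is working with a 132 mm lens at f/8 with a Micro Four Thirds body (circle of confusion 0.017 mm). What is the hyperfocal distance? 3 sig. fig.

128 m

Hyperfocal distance H = f²/(N·c) + f = 132²/(8 × 0.017) + 132 = 17424/0.136 + 132 ≈ 128249.6 mm ≈ 128 m.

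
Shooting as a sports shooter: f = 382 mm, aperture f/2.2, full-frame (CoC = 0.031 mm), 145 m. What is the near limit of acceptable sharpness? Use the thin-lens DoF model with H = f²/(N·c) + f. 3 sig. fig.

Hyperfocal distance H = f²/(N·c) + f = 382²/(2.2 × 0.031) + 382 = 145924/0.0682 + 382 ≈ 2140030.1 mm ≈ 2140 m.
Near limit Dn = s·(H − f)/(H + s − 2f) = 145000 × (2140030.1 − 382) / (2140030.1 + 145000 − 2 × 382) = 145000 × 2139648.1 / 2284266.1 ≈ 135820 mm ≈ 136 m.

136 m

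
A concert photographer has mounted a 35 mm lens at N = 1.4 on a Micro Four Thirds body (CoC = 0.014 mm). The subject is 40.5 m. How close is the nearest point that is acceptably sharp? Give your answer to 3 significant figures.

Hyperfocal distance H = f²/(N·c) + f = 35²/(1.4 × 0.014) + 35 = 1225/0.0196 + 35 ≈ 62535.0 mm ≈ 62.53 m.
Near limit Dn = s·(H − f)/(H + s − 2f) = 40500 × (62535.0 − 35) / (62535.0 + 40500 − 2 × 35) = 40500 × 62500.0 / 102965.0 ≈ 24584 mm ≈ 24.6 m.

24.6 m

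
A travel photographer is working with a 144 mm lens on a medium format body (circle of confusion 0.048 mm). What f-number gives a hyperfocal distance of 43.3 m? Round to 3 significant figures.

Rearrange H = f²/(N·c) + f for N: N = f² / ((H − f)·c).
N = 144² / ((43300 − 144) × 0.048) = 20736 / 2071 ≈ 10.

f/10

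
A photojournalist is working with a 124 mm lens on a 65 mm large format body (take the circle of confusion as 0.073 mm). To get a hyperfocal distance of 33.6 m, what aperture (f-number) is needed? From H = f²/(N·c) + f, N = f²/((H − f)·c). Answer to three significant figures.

Rearrange H = f²/(N·c) + f for N: N = f² / ((H − f)·c).
N = 124² / ((33600 − 124) × 0.073) = 15376 / 2444 ≈ 6.29.

f/6.29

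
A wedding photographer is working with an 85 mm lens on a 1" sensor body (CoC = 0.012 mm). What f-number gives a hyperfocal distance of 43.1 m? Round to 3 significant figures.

f/14

Rearrange H = f²/(N·c) + f for N: N = f² / ((H − f)·c).
N = 85² / ((43100 − 85) × 0.012) = 7225 / 516.2 ≈ 14.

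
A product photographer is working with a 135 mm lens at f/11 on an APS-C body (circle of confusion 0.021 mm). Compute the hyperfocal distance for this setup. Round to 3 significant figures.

Hyperfocal distance H = f²/(N·c) + f = 135²/(11 × 0.021) + 135 = 18225/0.231 + 135 ≈ 79031.1 mm ≈ 79.0 m.

79.0 m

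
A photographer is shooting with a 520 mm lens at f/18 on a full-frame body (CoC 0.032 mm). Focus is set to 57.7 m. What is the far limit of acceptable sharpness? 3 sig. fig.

65.7 m

Hyperfocal distance H = f²/(N·c) + f = 520²/(18 × 0.032) + 520 = 270400/0.576 + 520 ≈ 469964.4 mm ≈ 470.0 m.
Far limit Df = s·(H − f)/(H − s) = 57700 × (469964.4 − 520) / (469964.4 − 57700) = 57700 × 469444.4 / 412264.4 ≈ 65703 mm ≈ 65.7 m.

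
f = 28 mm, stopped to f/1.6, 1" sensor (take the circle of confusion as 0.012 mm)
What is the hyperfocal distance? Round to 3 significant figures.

40.9 m

Hyperfocal distance H = f²/(N·c) + f = 28²/(1.6 × 0.012) + 28 = 784/0.0192 + 28 ≈ 40861.3 mm ≈ 40.9 m.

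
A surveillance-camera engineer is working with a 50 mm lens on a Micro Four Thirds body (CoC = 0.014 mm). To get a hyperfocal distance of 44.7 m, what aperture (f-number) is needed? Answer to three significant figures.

f/4

Rearrange H = f²/(N·c) + f for N: N = f² / ((H − f)·c).
N = 50² / ((44700 − 50) × 0.014) = 2500 / 625.1 ≈ 4.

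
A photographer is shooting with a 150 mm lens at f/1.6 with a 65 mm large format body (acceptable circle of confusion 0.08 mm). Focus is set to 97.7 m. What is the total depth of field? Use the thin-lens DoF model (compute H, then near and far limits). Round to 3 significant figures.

Hyperfocal distance H = f²/(N·c) + f = 150²/(1.6 × 0.08) + 150 = 22500/0.128 + 150 ≈ 175931.2 mm ≈ 175.9 m.
Near limit Dn = s·(H − f)/(H + s − 2f) = 97700 × (175931.2 − 150) / (175931.2 + 97700 − 2 × 150) = 97700 × 175781.2 / 273331.2 ≈ 62832 mm.
Far limit Df = s·(H − f)/(H − s) = 97700 × (175931.2 − 150) / (175931.2 − 97700) = 97700 × 175781.2 / 78231.2 ≈ 219526 mm.
Depth of field = Df − Dn = 219526 − 62832 ≈ 156694 mm ≈ 157 m.

157 m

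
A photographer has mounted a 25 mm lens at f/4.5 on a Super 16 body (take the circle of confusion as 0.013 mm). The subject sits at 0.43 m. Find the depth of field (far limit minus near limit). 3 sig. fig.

Hyperfocal distance H = f²/(N·c) + f = 25²/(4.5 × 0.013) + 25 = 625/0.0585 + 25 ≈ 10708.8 mm ≈ 10.71 m.
Near limit Dn = s·(H − f)/(H + s − 2f) = 430 × (10708.8 − 25) / (10708.8 + 430 − 2 × 25) = 430 × 10683.8 / 11088.8 ≈ 414.295 mm.
Far limit Df = s·(H − f)/(H − s) = 430 × (10708.8 − 25) / (10708.8 − 430) = 430 × 10683.8 / 10278.8 ≈ 446.943 mm.
Depth of field = Df − Dn = 446.943 − 414.295 ≈ 32.648 mm.

32.6 mm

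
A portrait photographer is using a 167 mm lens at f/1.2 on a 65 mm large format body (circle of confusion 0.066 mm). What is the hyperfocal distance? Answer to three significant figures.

Hyperfocal distance H = f²/(N·c) + f = 167²/(1.2 × 0.066) + 167 = 27889/0.0792 + 167 ≈ 352300.8 mm ≈ 352 m.

352 m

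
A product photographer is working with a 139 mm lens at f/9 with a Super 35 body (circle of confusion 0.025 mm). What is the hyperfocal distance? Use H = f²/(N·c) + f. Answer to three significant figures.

Hyperfocal distance H = f²/(N·c) + f = 139²/(9 × 0.025) + 139 = 19321/0.225 + 139 ≈ 86010.1 mm ≈ 86.0 m.

86.0 m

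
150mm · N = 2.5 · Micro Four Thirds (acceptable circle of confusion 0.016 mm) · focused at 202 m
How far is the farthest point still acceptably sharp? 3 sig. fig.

Hyperfocal distance H = f²/(N·c) + f = 150²/(2.5 × 0.016) + 150 = 22500/0.04 + 150 ≈ 562650.0 mm ≈ 562.6 m.
Far limit Df = s·(H − f)/(H − s) = 202000 × (562650.0 − 150) / (562650.0 − 202000) = 202000 × 562500.0 / 360650.0 ≈ 315056 mm ≈ 315 m.

315 m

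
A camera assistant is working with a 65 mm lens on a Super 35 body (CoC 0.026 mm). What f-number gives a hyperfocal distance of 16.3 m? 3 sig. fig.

Rearrange H = f²/(N·c) + f for N: N = f² / ((H − f)·c).
N = 65² / ((16300 − 65) × 0.026) = 4225 / 422.1 ≈ 10.

f/10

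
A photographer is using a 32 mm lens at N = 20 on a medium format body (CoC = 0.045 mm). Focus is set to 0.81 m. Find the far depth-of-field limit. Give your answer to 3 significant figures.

Hyperfocal distance H = f²/(N·c) + f = 32²/(20 × 0.045) + 32 = 1024/0.9 + 32 ≈ 1169.8 mm ≈ 1.170 m.
Far limit Df = s·(H − f)/(H − s) = 810 × (1169.8 − 32) / (1169.8 − 810) = 810 × 1137.8 / 359.8 ≈ 2561.6 mm ≈ 2.56 m.

2.56 m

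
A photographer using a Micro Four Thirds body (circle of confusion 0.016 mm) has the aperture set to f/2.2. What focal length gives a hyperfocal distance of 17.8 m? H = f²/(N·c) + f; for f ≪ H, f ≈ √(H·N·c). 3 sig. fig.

25.0 mm

From H = f²/(N·c) + f, with f ≪ H: f ≈ √(H·N·c) = √(17800 × 2.2 × 0.016) = √626.56 ≈ 25.03 mm.
The +f correction barely moves this — solving exactly, f² + N·c·f − N·c·H = 0 ⇒ f = (−N·c + √((N·c)² + 4·N·c·H))/2 = (−0.0352 + √2506.2)/2 ≈ 25.014 mm, so f ≈ 25.0 mm.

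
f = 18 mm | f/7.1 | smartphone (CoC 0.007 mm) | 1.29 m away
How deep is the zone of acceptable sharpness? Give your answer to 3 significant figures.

0.523 m

Hyperfocal distance H = f²/(N·c) + f = 18²/(7.1 × 0.007) + 18 = 324/0.0497 + 18 ≈ 6537.1 mm ≈ 6.537 m.
Near limit Dn = s·(H − f)/(H + s − 2f) = 1290 × (6537.1 − 18) / (6537.1 + 1290 − 2 × 18) = 1290 × 6519.1 / 7791.1 ≈ 1079.39 mm.
Far limit Df = s·(H − f)/(H − s) = 1290 × (6537.1 − 18) / (6537.1 − 1290) = 1290 × 6519.1 / 5247.1 ≈ 1602.72 mm.
Depth of field = Df − Dn = 1602.72 − 1079.39 ≈ 523.33 mm ≈ 0.523 m.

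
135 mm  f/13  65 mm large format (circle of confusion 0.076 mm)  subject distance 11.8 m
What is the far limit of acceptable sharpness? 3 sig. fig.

Hyperfocal distance H = f²/(N·c) + f = 135²/(13 × 0.076) + 135 = 18225/0.988 + 135 ≈ 18581.4 mm ≈ 18.58 m.
Far limit Df = s·(H − f)/(H − s) = 11800 × (18581.4 − 135) / (18581.4 − 11800) = 11800 × 18446.4 / 6781.4 ≈ 32098 mm ≈ 32.1 m.

32.1 m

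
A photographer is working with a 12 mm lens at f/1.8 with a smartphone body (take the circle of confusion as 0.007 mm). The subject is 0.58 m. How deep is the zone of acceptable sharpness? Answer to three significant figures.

Hyperfocal distance H = f²/(N·c) + f = 12²/(1.8 × 0.007) + 12 = 144/0.0126 + 12 ≈ 11440.6 mm ≈ 11.44 m.
Near limit Dn = s·(H − f)/(H + s − 2f) = 580 × (11440.6 − 12) / (11440.6 + 580 − 2 × 12) = 580 × 11428.6 / 11996.6 ≈ 552.539 mm.
Far limit Df = s·(H − f)/(H − s) = 580 × (11440.6 − 12) / (11440.6 − 580) = 580 × 11428.6 / 10860.6 ≈ 610.334 mm.
Depth of field = Df − Dn = 610.334 − 552.539 ≈ 57.795 mm.

57.8 mm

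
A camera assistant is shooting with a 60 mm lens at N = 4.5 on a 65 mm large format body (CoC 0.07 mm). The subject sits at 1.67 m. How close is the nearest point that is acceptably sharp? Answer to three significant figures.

1.46 m

Hyperfocal distance H = f²/(N·c) + f = 60²/(4.5 × 0.07) + 60 = 3600/0.315 + 60 ≈ 11488.6 mm ≈ 11.49 m.
Near limit Dn = s·(H − f)/(H + s − 2f) = 1670 × (11488.6 − 60) / (11488.6 + 1670 − 2 × 60) = 1670 × 11428.6 / 13038.6 ≈ 1463.8 mm ≈ 1.46 m.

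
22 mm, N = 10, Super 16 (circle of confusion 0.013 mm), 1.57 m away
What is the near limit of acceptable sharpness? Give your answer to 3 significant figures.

Hyperfocal distance H = f²/(N·c) + f = 22²/(10 × 0.013) + 22 = 484/0.13 + 22 ≈ 3745.1 mm ≈ 3.745 m.
Near limit Dn = s·(H − f)/(H + s − 2f) = 1570 × (3745.1 − 22) / (3745.1 + 1570 − 2 × 22) = 1570 × 3723.1 / 5271.1 ≈ 1108.9 mm ≈ 1.11 m.

1.11 m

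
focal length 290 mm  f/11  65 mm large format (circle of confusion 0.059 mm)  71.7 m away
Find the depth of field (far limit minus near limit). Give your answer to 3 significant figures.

113 m

Hyperfocal distance H = f²/(N·c) + f = 290²/(11 × 0.059) + 290 = 84100/0.649 + 290 ≈ 129874.0 mm ≈ 129.9 m.
Near limit Dn = s·(H − f)/(H + s − 2f) = 71700 × (129874.0 − 290) / (129874.0 + 71700 − 2 × 290) = 71700 × 129584.0 / 200994.0 ≈ 46226 mm.
Far limit Df = s·(H − f)/(H − s) = 71700 × (129874.0 − 290) / (129874.0 − 71700) = 71700 × 129584.0 / 58174.0 ≈ 159714 mm.
Depth of field = Df − Dn = 159714 − 46226 ≈ 113488 mm ≈ 113 m.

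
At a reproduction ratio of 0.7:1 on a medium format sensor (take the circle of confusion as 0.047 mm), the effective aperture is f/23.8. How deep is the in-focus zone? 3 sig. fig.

At magnification m, DoF ≈ 2·N_eff·c/m² = 2 × 23.8 × 0.047 / 0.7² = 2.237 / 0.49 ≈ 4.57 mm.

4.57 mm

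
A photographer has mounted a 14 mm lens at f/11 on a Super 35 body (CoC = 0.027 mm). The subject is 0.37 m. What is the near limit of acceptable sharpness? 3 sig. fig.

240 mm

Hyperfocal distance H = f²/(N·c) + f = 14²/(11 × 0.027) + 14 = 196/0.297 + 14 ≈ 673.9 mm ≈ 0.674 m.
Near limit Dn = s·(H − f)/(H + s − 2f) = 370 × (673.9 − 14) / (673.9 + 370 − 2 × 14) = 370 × 659.9 / 1015.9 ≈ 240.35 mm.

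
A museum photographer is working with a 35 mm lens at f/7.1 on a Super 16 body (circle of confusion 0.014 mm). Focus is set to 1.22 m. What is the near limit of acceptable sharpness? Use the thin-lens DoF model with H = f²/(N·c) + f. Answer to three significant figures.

Hyperfocal distance H = f²/(N·c) + f = 35²/(7.1 × 0.014) + 35 = 1225/0.0994 + 35 ≈ 12358.9 mm ≈ 12.36 m.
Near limit Dn = s·(H − f)/(H + s − 2f) = 1220 × (12358.9 − 35) / (12358.9 + 1220 − 2 × 35) = 1220 × 12323.9 / 13508.9 ≈ 1113.0 mm ≈ 1.11 m.

1.11 m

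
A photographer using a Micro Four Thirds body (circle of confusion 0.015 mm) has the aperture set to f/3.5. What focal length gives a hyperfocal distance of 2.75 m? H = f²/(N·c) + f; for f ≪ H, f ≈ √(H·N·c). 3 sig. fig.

12.0 mm

From H = f²/(N·c) + f, with f ≪ H: f ≈ √(H·N·c) = √(2750 × 3.5 × 0.015) = √144.38 ≈ 12.02 mm.
The +f correction barely moves this — solving exactly, f² + N·c·f − N·c·H = 0 ⇒ f = (−N·c + √((N·c)² + 4·N·c·H))/2 = (−0.0525 + √577.50)/2 ≈ 11.989 mm, so f ≈ 12.0 mm.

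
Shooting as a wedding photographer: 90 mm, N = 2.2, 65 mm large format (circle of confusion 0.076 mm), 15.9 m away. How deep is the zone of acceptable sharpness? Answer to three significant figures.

Hyperfocal distance H = f²/(N·c) + f = 90²/(2.2 × 0.076) + 90 = 8100/0.1672 + 90 ≈ 48535.0 mm ≈ 48.53 m.
Near limit Dn = s·(H − f)/(H + s − 2f) = 15900 × (48535.0 − 90) / (48535.0 + 15900 − 2 × 90) = 15900 × 48445.0 / 64255.0 ≈ 11988 mm.
Far limit Df = s·(H − f)/(H − s) = 15900 × (48535.0 − 90) / (48535.0 − 15900) = 15900 × 48445.0 / 32635.0 ≈ 23603 mm.
Depth of field = Df − Dn = 23603 − 11988 ≈ 11615 mm ≈ 11.6 m.

11.6 m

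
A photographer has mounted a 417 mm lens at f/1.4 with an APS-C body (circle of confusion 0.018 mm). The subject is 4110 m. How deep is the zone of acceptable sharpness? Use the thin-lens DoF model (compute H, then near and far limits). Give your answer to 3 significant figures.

Hyperfocal distance H = f²/(N·c) + f = 417²/(1.4 × 0.018) + 417 = 173889/0.0252 + 417 ≈ 6900774.1 mm ≈ 6901 m.
Near limit Dn = s·(H − f)/(H + s − 2f) = 4110000 × (6900774.1 − 417) / (6900774.1 + 4110000 − 2 × 417) = 4110000 × 6900357.1 / 11009940.1 ≈ 2575897 mm.
Far limit Df = s·(H − f)/(H − s) = 4110000 × (6900774.1 − 417) / (6900774.1 − 4110000) = 4110000 × 6900357.1 / 2790774.1 ≈ 10162223 mm.
Depth of field = Df − Dn = 10162223 − 2575897 ≈ 7586326 mm ≈ 7590 m.

7590 m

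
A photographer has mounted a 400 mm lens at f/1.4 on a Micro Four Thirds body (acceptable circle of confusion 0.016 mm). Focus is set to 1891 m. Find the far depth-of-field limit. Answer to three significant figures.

2570 m

Hyperfocal distance H = f²/(N·c) + f = 400²/(1.4 × 0.016) + 400 = 160000/0.0224 + 400 ≈ 7143257.1 mm ≈ 7143 m.
Far limit Df = s·(H − f)/(H − s) = 1891000 × (7143257.1 − 400) / (7143257.1 − 1891000) = 1891000 × 7142857.1 / 5252257.1 ≈ 2571683 mm ≈ 2570 m.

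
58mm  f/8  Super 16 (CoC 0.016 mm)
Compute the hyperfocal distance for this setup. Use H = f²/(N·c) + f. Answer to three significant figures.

26.3 m

Hyperfocal distance H = f²/(N·c) + f = 58²/(8 × 0.016) + 58 = 3364/0.128 + 58 ≈ 26339.2 mm ≈ 26.3 m.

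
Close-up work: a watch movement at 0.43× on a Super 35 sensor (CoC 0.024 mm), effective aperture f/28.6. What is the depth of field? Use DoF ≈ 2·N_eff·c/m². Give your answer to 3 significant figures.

7.42 mm

At magnification m, DoF ≈ 2·N_eff·c/m² = 2 × 28.6 × 0.024 / 0.43² = 1.373 / 0.1849 ≈ 7.42 mm.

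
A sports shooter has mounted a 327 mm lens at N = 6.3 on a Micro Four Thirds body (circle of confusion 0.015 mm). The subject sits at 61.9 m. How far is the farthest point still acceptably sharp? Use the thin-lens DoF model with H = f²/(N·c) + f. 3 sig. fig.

65.5 m

Hyperfocal distance H = f²/(N·c) + f = 327²/(6.3 × 0.015) + 327 = 106929/0.0945 + 327 ≈ 1131850.8 mm ≈ 1132 m.
Far limit Df = s·(H − f)/(H − s) = 61900 × (1131850.8 − 327) / (1131850.8 − 61900) = 61900 × 1131523.8 / 1069950.8 ≈ 65462 mm ≈ 65.5 m.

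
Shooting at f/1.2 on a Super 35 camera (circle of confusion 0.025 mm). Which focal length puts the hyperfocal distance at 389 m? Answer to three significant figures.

From H = f²/(N·c) + f, with f ≪ H: f ≈ √(H·N·c) = √(389000 × 1.2 × 0.025) = √11670 ≈ 108.0 mm.
The +f correction barely moves this — solving exactly, f² + N·c·f − N·c·H = 0 ⇒ f = (−N·c + √((N·c)² + 4·N·c·H))/2 = (−0.03 + √46680)/2 ≈ 108.01 mm, so f ≈ 108 mm.

108 mm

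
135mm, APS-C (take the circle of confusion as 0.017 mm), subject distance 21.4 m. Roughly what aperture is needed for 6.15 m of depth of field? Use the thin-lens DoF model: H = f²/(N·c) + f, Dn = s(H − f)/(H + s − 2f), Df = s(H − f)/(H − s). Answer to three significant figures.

f/7.10

Write h = H − f = f²/(N·c). The thin-lens limits are Dn = s·h/(h + (s−f)) and Df = s·h/(h − (s−f)), so DoF = Df − Dn = 2·s·(s−f)·h / (h² − (s−f)²).
That is a quadratic in h: DoF·h² − 2·s·(s−f)·h − DoF·(s−f)² = 0 ⇒ h = (s−f)·(s + √(s² + DoF²)) / DoF = 21265 × (21400 + √(21400² + 6150²)) / 6150 = 21265 × (21400 + 22266.2) / 6150 ≈ 150986 mm.
Then N = f²/(c·h) = 135² / (0.017 × 150986) = 18225 / 2566.8 ≈ 7.10.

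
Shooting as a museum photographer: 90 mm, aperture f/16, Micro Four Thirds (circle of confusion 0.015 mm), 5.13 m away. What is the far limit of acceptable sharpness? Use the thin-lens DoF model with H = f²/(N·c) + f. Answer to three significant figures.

6.03 m

Hyperfocal distance H = f²/(N·c) + f = 90²/(16 × 0.015) + 90 = 8100/0.24 + 90 ≈ 33840.0 mm ≈ 33.84 m.
Far limit Df = s·(H − f)/(H − s) = 5130 × (33840.0 − 90) / (33840.0 − 5130) = 5130 × 33750.0 / 28710.0 ≈ 6030.6 mm ≈ 6.03 m.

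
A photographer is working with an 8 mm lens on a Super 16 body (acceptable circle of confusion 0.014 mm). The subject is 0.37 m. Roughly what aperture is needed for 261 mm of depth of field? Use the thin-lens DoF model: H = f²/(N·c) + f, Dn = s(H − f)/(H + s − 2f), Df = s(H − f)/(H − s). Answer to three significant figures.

Write h = H − f = f²/(N·c). The thin-lens limits are Dn = s·h/(h + (s−f)) and Df = s·h/(h − (s−f)), so DoF = Df − Dn = 2·s·(s−f)·h / (h² − (s−f)²).
That is a quadratic in h: DoF·h² − 2·s·(s−f)·h − DoF·(s−f)² = 0 ⇒ h = (s−f)·(s + √(s² + DoF²)) / DoF = 362 × (370 + √(370² + 261²)) / 261 = 362 × (370 + 452.792) / 261 ≈ 1141.2 mm.
Then N = f²/(c·h) = 8² / (0.014 × 1141.2) = 64 / 15.977 ≈ 4.01.

f/4.01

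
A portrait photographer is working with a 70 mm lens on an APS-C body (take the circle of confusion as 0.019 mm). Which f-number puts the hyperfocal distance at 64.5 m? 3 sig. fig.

f/4

Rearrange H = f²/(N·c) + f for N: N = f² / ((H − f)·c).
N = 70² / ((64500 − 70) × 0.019) = 4900 / 1224 ≈ 4.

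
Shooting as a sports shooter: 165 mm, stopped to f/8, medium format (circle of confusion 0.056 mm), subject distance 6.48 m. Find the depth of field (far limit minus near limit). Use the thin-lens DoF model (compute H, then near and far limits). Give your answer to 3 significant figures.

Hyperfocal distance H = f²/(N·c) + f = 165²/(8 × 0.056) + 165 = 27225/0.448 + 165 ≈ 60935.1 mm ≈ 60.94 m.
Near limit Dn = s·(H − f)/(H + s − 2f) = 6480 × (60935.1 − 165) / (60935.1 + 6480 − 2 × 165) = 6480 × 60770.1 / 67085.1 ≈ 5870.0 mm.
Far limit Df = s·(H − f)/(H − s) = 6480 × (60935.1 − 165) / (60935.1 − 6480) = 6480 × 60770.1 / 54455.1 ≈ 7231.5 mm.
Depth of field = Df − Dn = 7231.5 − 5870.0 ≈ 1361.5 mm ≈ 1.36 m.

1.36 m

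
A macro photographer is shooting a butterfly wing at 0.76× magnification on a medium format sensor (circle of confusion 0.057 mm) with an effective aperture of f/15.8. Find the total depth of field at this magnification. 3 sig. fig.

At magnification m, DoF ≈ 2·N_eff·c/m² = 2 × 15.8 × 0.057 / 0.76² = 1.801 / 0.5776 ≈ 3.12 mm.

3.12 mm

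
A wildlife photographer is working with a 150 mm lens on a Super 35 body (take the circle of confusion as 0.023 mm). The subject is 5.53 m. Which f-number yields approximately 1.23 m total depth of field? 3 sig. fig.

f/20

Write h = H − f = f²/(N·c). The thin-lens limits are Dn = s·h/(h + (s−f)) and Df = s·h/(h − (s−f)), so DoF = Df − Dn = 2·s·(s−f)·h / (h² − (s−f)²).
That is a quadratic in h: DoF·h² − 2·s·(s−f)·h − DoF·(s−f)² = 0 ⇒ h = (s−f)·(s + √(s² + DoF²)) / DoF = 5380 × (5530 + √(5530² + 1230²)) / 1230 = 5380 × (5530 + 5665.14) / 1230 ≈ 48967 mm.
Then N = f²/(c·h) = 150² / (0.023 × 48967) = 22500 / 1126.2 ≈ 20.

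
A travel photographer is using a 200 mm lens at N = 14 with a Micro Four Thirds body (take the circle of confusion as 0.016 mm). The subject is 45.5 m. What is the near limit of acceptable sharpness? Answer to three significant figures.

36.3 m

Hyperfocal distance H = f²/(N·c) + f = 200²/(14 × 0.016) + 200 = 40000/0.224 + 200 ≈ 178771.4 mm ≈ 178.8 m.
Near limit Dn = s·(H − f)/(H + s − 2f) = 45500 × (178771.4 − 200) / (178771.4 + 45500 − 2 × 200) = 45500 × 178571.4 / 223871.4 ≈ 36293 mm ≈ 36.3 m.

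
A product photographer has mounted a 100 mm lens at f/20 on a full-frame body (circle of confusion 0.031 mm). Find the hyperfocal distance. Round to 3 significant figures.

16.2 m

Hyperfocal distance H = f²/(N·c) + f = 100²/(20 × 0.031) + 100 = 10000/0.62 + 100 ≈ 16229.0 mm ≈ 16.2 m.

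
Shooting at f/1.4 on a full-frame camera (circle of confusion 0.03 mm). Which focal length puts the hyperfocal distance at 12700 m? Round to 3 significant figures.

From H = f²/(N·c) + f, with f ≪ H: f ≈ √(H·N·c) = √(12700000 × 1.4 × 0.03) = √533400 ≈ 730.3 mm.
The +f correction barely moves this — solving exactly, f² + N·c·f − N·c·H = 0 ⇒ f = (−N·c + √((N·c)² + 4·N·c·H))/2 = (−0.042 + √2133600)/2 ≈ 730.32 mm, so f ≈ 730 mm.

730 mm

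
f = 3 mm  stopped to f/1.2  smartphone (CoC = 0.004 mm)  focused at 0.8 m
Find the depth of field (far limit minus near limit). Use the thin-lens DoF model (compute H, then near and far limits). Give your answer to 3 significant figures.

Hyperfocal distance H = f²/(N·c) + f = 3²/(1.2 × 0.004) + 3 = 9/0.0048 + 3 ≈ 1878.0 mm ≈ 1.878 m.
Near limit Dn = s·(H − f)/(H + s − 2f) = 800 × (1878.0 − 3) / (1878.0 + 800 − 2 × 3) = 800 × 1875.0 / 2672.0 ≈ 561.38 mm.
Far limit Df = s·(H − f)/(H − s) = 800 × (1878.0 − 3) / (1878.0 − 800) = 800 × 1875.0 / 1078.0 ≈ 1391.47 mm.
Depth of field = Df − Dn = 1391.47 − 561.38 ≈ 830.09 mm ≈ 0.830 m.

0.830 m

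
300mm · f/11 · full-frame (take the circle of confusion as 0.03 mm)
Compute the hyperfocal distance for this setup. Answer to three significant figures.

273 m

Hyperfocal distance H = f²/(N·c) + f = 300²/(11 × 0.03) + 300 = 90000/0.33 + 300 ≈ 273027.3 mm ≈ 273 m.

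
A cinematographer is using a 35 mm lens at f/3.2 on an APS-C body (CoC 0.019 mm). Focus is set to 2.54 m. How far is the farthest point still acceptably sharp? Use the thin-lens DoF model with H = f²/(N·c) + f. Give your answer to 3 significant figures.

Hyperfocal distance H = f²/(N·c) + f = 35²/(3.2 × 0.019) + 35 = 1225/0.0608 + 35 ≈ 20183.0 mm ≈ 20.18 m.
Far limit Df = s·(H − f)/(H − s) = 2540 × (20183.0 − 35) / (20183.0 − 2540) = 2540 × 20148.0 / 17643.0 ≈ 2900.6 mm ≈ 2.90 m.

2.90 m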